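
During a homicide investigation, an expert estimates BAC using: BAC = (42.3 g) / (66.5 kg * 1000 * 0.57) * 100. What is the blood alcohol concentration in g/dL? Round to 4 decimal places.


Applying the Widmark formula:
BAC = (dose_g / (body_wt * 1000 * r)) * 100
Denominator = 66.5 * 1000 * 0.57 = 37905
BAC = (42.3 / 37905) * 100
BAC = 0.1116 g/dL

0.1116


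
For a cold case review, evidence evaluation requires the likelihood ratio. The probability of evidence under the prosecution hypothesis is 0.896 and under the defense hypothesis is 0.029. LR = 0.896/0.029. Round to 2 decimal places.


Likelihood ratio calculation:
LR = P(E|Hp) / P(E|Hd)
LR = 0.896 / 0.029
LR = 30.90

30.90


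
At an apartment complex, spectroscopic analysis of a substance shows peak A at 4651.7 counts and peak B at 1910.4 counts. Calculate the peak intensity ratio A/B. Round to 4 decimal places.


Spectral peak ratio:
Peak A = 4651.7 counts
Peak B = 1910.4 counts
Ratio = 4651.7 / 1910.4 = 2.4349

2.4349


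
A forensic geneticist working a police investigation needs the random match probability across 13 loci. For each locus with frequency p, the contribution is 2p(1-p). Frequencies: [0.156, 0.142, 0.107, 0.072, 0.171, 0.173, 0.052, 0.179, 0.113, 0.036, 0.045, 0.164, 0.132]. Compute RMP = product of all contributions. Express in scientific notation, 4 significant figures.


Computing RMP for 13 loci:
Locus 1: 2 * 0.156 * 0.844 = 0.263328
Locus 2: 2 * 0.142 * 0.858 = 0.243672
Locus 3: 2 * 0.107 * 0.893 = 0.191102
Locus 4: 2 * 0.072 * 0.928 = 0.133632
Locus 5: 2 * 0.171 * 0.829 = 0.283518
Locus 6: 2 * 0.173 * 0.827 = 0.286142
Locus 7: 2 * 0.052 * 0.948 = 0.098592
Locus 8: 2 * 0.179 * 0.821 = 0.293918
Locus 9: 2 * 0.113 * 0.887 = 0.200462
Locus 10: 2 * 0.036 * 0.964 = 0.069408
Locus 11: 2 * 0.045 * 0.955 = 0.08595
Locus 12: 2 * 0.164 * 0.836 = 0.274208
Locus 13: 2 * 0.132 * 0.868 = 0.229152
RMP = 2.895e-10

2.895e-10


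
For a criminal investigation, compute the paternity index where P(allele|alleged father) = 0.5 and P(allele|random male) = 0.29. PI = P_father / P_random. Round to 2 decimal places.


Paternity Index calculation:
PI = P(allele|father) / P(allele|random)
PI = 0.5 / 0.29
PI = 1.72

1.72


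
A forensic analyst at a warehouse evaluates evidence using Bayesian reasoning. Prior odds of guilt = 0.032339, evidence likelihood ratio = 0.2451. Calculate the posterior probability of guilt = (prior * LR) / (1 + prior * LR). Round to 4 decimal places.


Bayesian evidence evaluation:
Posterior odds = prior_odds * LR = 0.032339 * 0.2451 = 0.007926289
Posterior probability = posterior_odds / (1 + posterior_odds)
= 0.007926289 / (1 + 0.007926289)
= 0.007926289 / 1.007926289
= 0.0079

0.0079


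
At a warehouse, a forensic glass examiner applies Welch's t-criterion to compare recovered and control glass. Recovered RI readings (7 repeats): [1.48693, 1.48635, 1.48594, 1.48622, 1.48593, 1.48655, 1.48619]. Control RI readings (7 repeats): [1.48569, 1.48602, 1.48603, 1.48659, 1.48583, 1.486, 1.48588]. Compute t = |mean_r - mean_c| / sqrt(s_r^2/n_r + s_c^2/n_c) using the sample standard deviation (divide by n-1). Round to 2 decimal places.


Welch's t-criterion for glass RI comparison:
Recovered mean = sum / n_r = 10.40411 / 7 = 1.4863014
Control mean = sum / n_c = 10.40204 / 7 = 1.4860057
Recovered sample variance s_r^2 = 1.24481e-07
Control sample variance s_c^2 = 8.14286e-08
Welch SE (unpooled) = sqrt(s_r^2/n_r + s_c^2/n_c) = sqrt(1.7783e-08 + 1.16327e-08) = sqrt(2.94157e-08) = 0.00017151
|mean_r - mean_c| = 0.000295714
t = 0.000295714 / 0.00017151 = 1.72

1.72


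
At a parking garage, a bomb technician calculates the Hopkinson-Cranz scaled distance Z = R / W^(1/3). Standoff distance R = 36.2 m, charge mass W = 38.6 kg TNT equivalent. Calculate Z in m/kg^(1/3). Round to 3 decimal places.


Scaled distance calculation:
W^(1/3) = 38.6^(1/3) = 3.379578
Z = R / W^(1/3) = 36.2 / 3.379578
Z = 10.711 m/kg^(1/3)

10.711


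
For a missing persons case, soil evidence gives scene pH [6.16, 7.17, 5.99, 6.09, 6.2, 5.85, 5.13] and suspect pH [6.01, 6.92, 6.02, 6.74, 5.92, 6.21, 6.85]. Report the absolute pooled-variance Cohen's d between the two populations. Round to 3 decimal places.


Pooled-variance Cohen's d for soil pH comparison:
Scene mean = 42.59 / 7 = 6.084286
Suspect mean = 44.67 / 7 = 6.381429
Scene sample variance s_s^2 = 0.362062
Suspect sample variance s_c^2 = 0.191514
Pooled variance = ((n_s-1)*s_s^2 + (n_c-1)*s_c^2) / (n_s + n_c - 2) = 0.276788
Pooled SD = sqrt(0.276788) = 0.526106
Mean difference = -0.297143
|d| = |-0.297143| / 0.526106 = 0.565

0.565


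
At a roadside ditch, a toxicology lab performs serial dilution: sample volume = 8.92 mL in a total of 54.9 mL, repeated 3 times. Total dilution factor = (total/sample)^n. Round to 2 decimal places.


Dilution factor calculation:
Single dilution = V_total / V_sample = 54.9 / 8.92 ≈ 6.154709
Number of dilutions = 3
Total DF = (54.9 / 8.92)^3 (full precision, rounded at the end) = 233.14

233.14


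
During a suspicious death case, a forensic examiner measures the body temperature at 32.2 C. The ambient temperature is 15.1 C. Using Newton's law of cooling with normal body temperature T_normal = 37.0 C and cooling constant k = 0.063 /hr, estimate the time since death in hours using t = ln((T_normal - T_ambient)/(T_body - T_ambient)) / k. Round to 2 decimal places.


Using Newton's law of cooling:
t = ln((T_normal - T_ambient) / (T_body - T_ambient)) / k
T_normal - T_ambient = 21.9
T_body - T_ambient = 17.1
Ratio = 1.280702
ln(ratio) = 0.247408
t = 0.247408 / 0.063 = 3.93 hours

3.93


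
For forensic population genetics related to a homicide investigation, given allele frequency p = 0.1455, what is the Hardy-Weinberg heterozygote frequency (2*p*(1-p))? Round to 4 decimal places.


Hardy-Weinberg heterozygote frequency:
q = 1 - p = 1 - 0.1455 = 0.8545
2pq = 2 * 0.1455 * 0.8545 = 0.2487

0.2487


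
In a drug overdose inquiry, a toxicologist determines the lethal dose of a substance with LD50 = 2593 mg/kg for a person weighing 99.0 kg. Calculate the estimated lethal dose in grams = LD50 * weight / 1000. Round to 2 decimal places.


Lethal dose calculation:
Lethal dose = LD50 * body_weight / 1000
= 2593 * 99.0 / 1000
= 256707 / 1000
= 256.71 g

256.71


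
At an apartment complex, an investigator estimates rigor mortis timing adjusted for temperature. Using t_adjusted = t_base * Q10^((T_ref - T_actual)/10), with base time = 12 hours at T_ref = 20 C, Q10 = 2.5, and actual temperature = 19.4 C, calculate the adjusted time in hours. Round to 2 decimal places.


Rigor mortis time adjustment:
Exponent = (T_ref - T_actual) / 10 = (20 - 19.4) / 10 = 0.06
Q10 factor = 2.5^0.06 = 1.05652
t_adjusted = 12 * 1.05652 = 12.68 hours

12.68


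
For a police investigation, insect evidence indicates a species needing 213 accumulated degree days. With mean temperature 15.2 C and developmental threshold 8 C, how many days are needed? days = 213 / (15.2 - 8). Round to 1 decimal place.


Insect development time:
Effective temperature = avg_temp - T_base = 15.2 - 8 = 7.2 C
Days = ADD / effective_temp = 213 / 7.2 = 29.6 days

29.6


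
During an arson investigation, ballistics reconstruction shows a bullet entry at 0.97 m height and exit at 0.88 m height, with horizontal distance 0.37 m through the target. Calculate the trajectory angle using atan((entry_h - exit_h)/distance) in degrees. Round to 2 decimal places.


Bullet trajectory angle:
Height difference = 0.97 - 0.88 = 0.09 m
angle = atan(0.09 / 0.37)
angle = atan(0.243243)
angle = 13.67 degrees

13.67


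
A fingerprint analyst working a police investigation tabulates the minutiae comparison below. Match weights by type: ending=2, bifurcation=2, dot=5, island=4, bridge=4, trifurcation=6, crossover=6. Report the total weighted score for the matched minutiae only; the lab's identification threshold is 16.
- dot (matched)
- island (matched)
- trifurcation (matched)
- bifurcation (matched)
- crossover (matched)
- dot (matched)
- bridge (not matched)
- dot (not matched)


Weighted minutiae match score:
  dot: matched, +5 (running total 5)
  island: matched, +4 (running total 9)
  trifurcation: matched, +6 (running total 15)
  bifurcation: matched, +2 (running total 17)
  crossover: matched, +6 (running total 23)
  dot: matched, +5 (running total 28)
  bridge: not matched, +0
  dot: not matched, +0
Total score = 28
Threshold = 16; verdict = identification

28


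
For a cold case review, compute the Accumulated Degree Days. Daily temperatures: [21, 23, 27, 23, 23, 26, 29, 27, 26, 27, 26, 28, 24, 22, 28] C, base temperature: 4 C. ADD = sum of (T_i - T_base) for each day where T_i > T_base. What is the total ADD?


Computing ADD day by day:
Day 1: max(0, 21 - 4) = 17
Day 2: max(0, 23 - 4) = 19
Day 3: max(0, 27 - 4) = 23
Day 4: max(0, 23 - 4) = 19
Day 5: max(0, 23 - 4) = 19
Day 6: max(0, 26 - 4) = 22
Day 7: max(0, 29 - 4) = 25
Day 8: max(0, 27 - 4) = 23
Day 9: max(0, 26 - 4) = 22
Day 10: max(0, 27 - 4) = 23
Day 11: max(0, 26 - 4) = 22
Day 12: max(0, 28 - 4) = 24
Day 13: max(0, 24 - 4) = 20
Day 14: max(0, 22 - 4) = 18
Day 15: max(0, 28 - 4) = 24
Total ADD = 320

320


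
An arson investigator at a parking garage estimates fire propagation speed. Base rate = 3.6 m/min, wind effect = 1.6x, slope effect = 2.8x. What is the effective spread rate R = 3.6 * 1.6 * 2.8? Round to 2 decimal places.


Fire spread rate calculation:
R = R0 * wind_factor * slope_factor
= 3.6 * 1.6 * 2.8
= 5.76 * 2.8
= 16.13 m/min

16.13


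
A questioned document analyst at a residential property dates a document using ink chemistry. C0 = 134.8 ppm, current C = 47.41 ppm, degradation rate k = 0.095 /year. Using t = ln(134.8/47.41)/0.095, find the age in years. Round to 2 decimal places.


Document age estimation:
C0/C = 134.8 / 47.41 = 2.843282
ln(C0/C) = 1.044959
t = 1.044959 / 0.095 = 11.00 years

11.00


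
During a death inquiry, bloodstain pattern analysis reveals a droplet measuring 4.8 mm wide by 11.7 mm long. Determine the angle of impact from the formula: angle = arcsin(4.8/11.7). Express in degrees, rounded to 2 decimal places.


Blood spatter impact angle calculation:
width / length = 4.8 / 11.7 = 0.410256
angle = arcsin(0.410256)
angle = 24.22 degrees

24.22


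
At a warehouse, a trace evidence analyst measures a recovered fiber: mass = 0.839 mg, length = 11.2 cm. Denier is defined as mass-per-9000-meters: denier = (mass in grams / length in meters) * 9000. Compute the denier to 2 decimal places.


Denier calculation:
Mass in grams = 0.839 mg / 1000 = 0.000839 g
Length in meters = 11.2 cm / 100 = 0.112 m
Linear density = mass / length = 0.000839 / 0.112 = 0.00749107 g/m
Denier = (g/m) * 9000 = 0.00749107 * 9000 = 67.42

67.42


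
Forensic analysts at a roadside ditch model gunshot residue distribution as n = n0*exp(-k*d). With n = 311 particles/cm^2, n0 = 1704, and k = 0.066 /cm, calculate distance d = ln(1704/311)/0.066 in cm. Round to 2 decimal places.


GSR distance calculation:
n0/n = 1704 / 311 = 5.4791
ln(n0/n) = 1.700941
d = 1.700941 / 0.066 = 25.77 cm

25.77


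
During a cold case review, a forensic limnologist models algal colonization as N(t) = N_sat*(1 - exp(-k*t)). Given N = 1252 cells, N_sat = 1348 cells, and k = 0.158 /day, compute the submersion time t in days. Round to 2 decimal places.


PMSI from diatom colonization curve:
N / N_sat = 1252 / 1348 = 0.928783
1 - N/N_sat = 0.071217
ln(1 - N/N_sat) = -2.642024
t = -ln(1 - N/N_sat) / k = -(-2.642024) / 0.158 = 16.72 days

16.72


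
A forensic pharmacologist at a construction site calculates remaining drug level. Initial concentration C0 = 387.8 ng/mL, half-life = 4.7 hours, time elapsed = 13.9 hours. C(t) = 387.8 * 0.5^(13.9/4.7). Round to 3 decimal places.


Drug concentration decay:
Number of half-lives = t / t_half = 13.9 / 4.7 = 2.957447
Decay factor = 0.5^2.957447 = 0.12874185
C(t) = 387.8 * 0.12874185 = 49.926 ng/mL

49.926


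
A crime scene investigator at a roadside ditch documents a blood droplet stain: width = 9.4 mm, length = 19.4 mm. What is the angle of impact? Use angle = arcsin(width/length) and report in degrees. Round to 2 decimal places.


Blood spatter impact angle calculation:
width / length = 9.4 / 19.4 = 0.484536
angle = arcsin(0.484536)
angle = 28.98 degrees

28.98


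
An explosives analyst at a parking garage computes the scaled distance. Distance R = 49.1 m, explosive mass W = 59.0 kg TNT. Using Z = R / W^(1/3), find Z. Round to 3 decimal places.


Scaled distance calculation:
W^(1/3) = 59.0^(1/3) = 3.892996
Z = R / W^(1/3) = 49.1 / 3.892996
Z = 12.612 m/kg^(1/3)

12.612


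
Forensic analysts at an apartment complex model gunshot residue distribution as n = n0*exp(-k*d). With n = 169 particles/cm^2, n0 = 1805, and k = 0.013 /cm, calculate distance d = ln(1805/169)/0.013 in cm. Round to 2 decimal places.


GSR distance calculation:
n0/n = 1805 / 169 = 10.680473
ln(n0/n) = 2.368417
d = 2.368417 / 0.013 = 182.19 cm

182.19


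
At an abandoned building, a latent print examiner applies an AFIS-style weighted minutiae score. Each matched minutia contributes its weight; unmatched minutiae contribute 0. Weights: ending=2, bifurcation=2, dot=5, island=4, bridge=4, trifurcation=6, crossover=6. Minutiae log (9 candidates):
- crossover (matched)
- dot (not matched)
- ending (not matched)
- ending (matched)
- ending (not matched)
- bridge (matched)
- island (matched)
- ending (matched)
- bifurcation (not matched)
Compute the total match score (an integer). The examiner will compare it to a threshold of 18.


Weighted minutiae match score:
  crossover: matched, +6 (running total 6)
  dot: not matched, +0
  ending: not matched, +0
  ending: matched, +2 (running total 8)
  ending: not matched, +0
  bridge: matched, +4 (running total 12)
  island: matched, +4 (running total 16)
  ending: matched, +2 (running total 18)
  bifurcation: not matched, +0
Total score = 18
Threshold = 18; verdict = identification

18


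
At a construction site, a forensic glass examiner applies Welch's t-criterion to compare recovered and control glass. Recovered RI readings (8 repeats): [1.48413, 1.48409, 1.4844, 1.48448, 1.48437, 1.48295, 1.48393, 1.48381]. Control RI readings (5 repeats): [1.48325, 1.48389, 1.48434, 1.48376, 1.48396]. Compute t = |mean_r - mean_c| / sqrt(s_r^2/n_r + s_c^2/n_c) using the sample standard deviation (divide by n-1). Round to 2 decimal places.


Welch's t-criterion for glass RI comparison:
Recovered mean = sum / n_r = 11.87216 / 8 = 1.48402
Control mean = sum / n_c = 7.4192 / 5 = 1.48384
Recovered sample variance s_r^2 = 2.418e-07
Control sample variance s_c^2 = 1.5535e-07
Welch SE (unpooled) = sqrt(s_r^2/n_r + s_c^2/n_c) = sqrt(3.0225e-08 + 3.107e-08) = sqrt(6.1295e-08) = 0.000247578
|mean_r - mean_c| = 0.00018
t = 0.00018 / 0.000247578 = 0.73

0.73


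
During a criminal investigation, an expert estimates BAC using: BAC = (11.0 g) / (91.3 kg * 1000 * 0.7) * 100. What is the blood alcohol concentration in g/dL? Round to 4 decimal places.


Applying the Widmark formula:
BAC = (dose_g / (body_wt * 1000 * r)) * 100
Denominator = 91.3 * 1000 * 0.7 = 63910
BAC = (11.0 / 63910) * 100
BAC = 0.0172 g/dL

0.0172


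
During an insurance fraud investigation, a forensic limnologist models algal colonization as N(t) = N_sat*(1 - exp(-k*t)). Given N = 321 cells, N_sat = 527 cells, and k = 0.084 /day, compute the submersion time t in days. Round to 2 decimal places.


PMSI from diatom colonization curve:
N / N_sat = 321 / 527 = 0.609108
1 - N/N_sat = 0.390892
ln(1 - N/N_sat) = -0.939324
t = -ln(1 - N/N_sat) / k = -(-0.939324) / 0.084 = 11.18 days

11.18


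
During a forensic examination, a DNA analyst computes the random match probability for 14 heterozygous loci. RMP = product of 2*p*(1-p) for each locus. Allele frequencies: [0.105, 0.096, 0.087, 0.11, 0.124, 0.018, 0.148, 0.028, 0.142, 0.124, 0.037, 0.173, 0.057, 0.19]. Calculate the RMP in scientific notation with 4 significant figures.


Computing RMP for 14 loci:
Locus 1: 2 * 0.105 * 0.895 = 0.18795
Locus 2: 2 * 0.096 * 0.904 = 0.173568
Locus 3: 2 * 0.087 * 0.913 = 0.158862
Locus 4: 2 * 0.11 * 0.89 = 0.1958
Locus 5: 2 * 0.124 * 0.876 = 0.217248
Locus 6: 2 * 0.018 * 0.982 = 0.035352
Locus 7: 2 * 0.148 * 0.852 = 0.252192
Locus 8: 2 * 0.028 * 0.972 = 0.054432
Locus 9: 2 * 0.142 * 0.858 = 0.243672
Locus 10: 2 * 0.124 * 0.876 = 0.217248
Locus 11: 2 * 0.037 * 0.963 = 0.071262
Locus 12: 2 * 0.173 * 0.827 = 0.286142
Locus 13: 2 * 0.057 * 0.943 = 0.107502
Locus 14: 2 * 0.19 * 0.81 = 0.3078
RMP = 3.821e-12

3.821e-12


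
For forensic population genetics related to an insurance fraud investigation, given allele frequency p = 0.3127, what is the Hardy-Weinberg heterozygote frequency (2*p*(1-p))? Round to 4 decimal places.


Hardy-Weinberg heterozygote frequency:
q = 1 - p = 1 - 0.3127 = 0.6873
2pq = 2 * 0.3127 * 0.6873 = 0.4298

0.4298


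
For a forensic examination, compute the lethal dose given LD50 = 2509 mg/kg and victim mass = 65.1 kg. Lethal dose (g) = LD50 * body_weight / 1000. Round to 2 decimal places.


Lethal dose calculation:
Lethal dose = LD50 * body_weight / 1000
= 2509 * 65.1 / 1000
= 163335.9 / 1000
= 163.34 g

163.34


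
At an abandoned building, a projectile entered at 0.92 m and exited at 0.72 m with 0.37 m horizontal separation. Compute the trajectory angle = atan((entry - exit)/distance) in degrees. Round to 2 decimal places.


Bullet trajectory angle:
Height difference = 0.92 - 0.72 = 0.2 m
angle = atan(0.2 / 0.37)
angle = atan(0.540541)
angle = 28.39 degrees

28.39


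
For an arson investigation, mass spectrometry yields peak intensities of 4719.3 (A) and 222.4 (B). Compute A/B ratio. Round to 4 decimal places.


Spectral peak ratio:
Peak A = 4719.3 counts
Peak B = 222.4 counts
Ratio = 4719.3 / 222.4 = 21.2199

21.2199


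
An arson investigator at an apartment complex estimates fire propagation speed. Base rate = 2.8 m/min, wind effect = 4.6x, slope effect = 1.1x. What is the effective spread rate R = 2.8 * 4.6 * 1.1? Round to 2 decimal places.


Fire spread rate calculation:
R = R0 * wind_factor * slope_factor
= 2.8 * 4.6 * 1.1
= 12.88 * 1.1
= 14.17 m/min

14.17


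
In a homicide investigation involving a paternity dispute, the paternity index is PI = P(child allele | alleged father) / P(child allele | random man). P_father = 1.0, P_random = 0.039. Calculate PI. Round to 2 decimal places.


Paternity Index calculation:
PI = P(allele|father) / P(allele|random)
PI = 1.0 / 0.039
PI = 25.64

25.64


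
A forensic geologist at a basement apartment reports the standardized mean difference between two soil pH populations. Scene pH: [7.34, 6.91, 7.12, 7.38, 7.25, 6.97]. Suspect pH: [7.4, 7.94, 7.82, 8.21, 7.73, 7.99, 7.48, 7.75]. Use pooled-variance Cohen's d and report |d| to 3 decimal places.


Pooled-variance Cohen's d for soil pH comparison:
Scene mean = 42.97 / 6 = 7.161667
Suspect mean = 62.32 / 8 = 7.79
Scene sample variance s_s^2 = 0.037817
Suspect sample variance s_c^2 = 0.070457
Pooled variance = ((n_s-1)*s_s^2 + (n_c-1)*s_c^2) / (n_s + n_c - 2) = 0.056857
Pooled SD = sqrt(0.056857) = 0.238447
Mean difference = -0.628333
|d| = |-0.628333| / 0.238447 = 2.635

2.635


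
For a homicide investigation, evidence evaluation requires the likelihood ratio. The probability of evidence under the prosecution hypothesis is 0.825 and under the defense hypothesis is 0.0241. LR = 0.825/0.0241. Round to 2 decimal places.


Likelihood ratio calculation:
LR = P(E|Hp) / P(E|Hd)
LR = 0.825 / 0.0241
LR = 34.23

34.23


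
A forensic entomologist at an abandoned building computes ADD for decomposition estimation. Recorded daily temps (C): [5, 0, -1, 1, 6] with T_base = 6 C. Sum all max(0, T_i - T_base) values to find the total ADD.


Computing ADD day by day:
Day 1: max(0, 5 - 6) = 0
Day 2: max(0, 0 - 6) = 0
Day 3: max(0, -1 - 6) = 0
Day 4: max(0, 1 - 6) = 0
Day 5: max(0, 6 - 6) = 0
Total ADD = 0

0


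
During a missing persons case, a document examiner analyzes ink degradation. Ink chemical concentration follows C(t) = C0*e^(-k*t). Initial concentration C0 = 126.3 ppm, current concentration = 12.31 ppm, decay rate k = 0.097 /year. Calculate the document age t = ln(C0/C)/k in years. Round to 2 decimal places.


Document age estimation:
C0/C = 126.3 / 12.31 = 10.259951
ln(C0/C) = 2.328248
t = 2.328248 / 0.097 = 24.00 years

24.00


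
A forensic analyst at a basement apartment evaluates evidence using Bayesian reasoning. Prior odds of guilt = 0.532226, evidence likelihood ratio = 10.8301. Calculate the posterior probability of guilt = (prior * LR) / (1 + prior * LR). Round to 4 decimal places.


Bayesian evidence evaluation:
Posterior odds = prior_odds * LR = 0.532226 * 10.8301 = 5.764061
Posterior probability = posterior_odds / (1 + posterior_odds)
= 5.764061 / (1 + 5.764061)
= 5.764061 / 6.764061
= 0.8522

0.8522


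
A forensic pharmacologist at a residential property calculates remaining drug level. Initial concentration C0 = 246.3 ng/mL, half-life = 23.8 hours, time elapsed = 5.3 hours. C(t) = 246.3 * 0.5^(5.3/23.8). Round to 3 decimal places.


Drug concentration decay:
Number of half-lives = t / t_half = 5.3 / 23.8 = 0.222689
Decay factor = 0.5^0.222689 = 0.85696667
C(t) = 246.3 * 0.85696667 = 211.071 ng/mL

211.071


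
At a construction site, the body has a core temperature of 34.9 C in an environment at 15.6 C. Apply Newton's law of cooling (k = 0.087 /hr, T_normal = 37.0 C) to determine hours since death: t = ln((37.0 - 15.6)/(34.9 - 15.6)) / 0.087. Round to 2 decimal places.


Using Newton's law of cooling:
t = ln((T_normal - T_ambient) / (T_body - T_ambient)) / k
T_normal - T_ambient = 21.4
T_body - T_ambient = 19.3
Ratio = 1.108808
ln(ratio) = 0.103286
t = 0.103286 / 0.087 = 1.19 hours

1.19


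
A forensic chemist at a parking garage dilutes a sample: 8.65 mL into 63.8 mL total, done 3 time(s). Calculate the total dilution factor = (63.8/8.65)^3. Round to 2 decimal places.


Dilution factor calculation:
Single dilution = V_total / V_sample = 63.8 / 8.65 ≈ 7.375723
Number of dilutions = 3
Total DF = (63.8 / 8.65)^3 (full precision, rounded at the end) = 401.25

401.25


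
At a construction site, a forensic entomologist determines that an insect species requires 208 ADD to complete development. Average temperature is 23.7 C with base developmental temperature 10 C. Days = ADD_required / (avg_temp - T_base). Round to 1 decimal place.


Insect development time:
Effective temperature = avg_temp - T_base = 23.7 - 10 = 13.7 C
Days = ADD / effective_temp = 208 / 13.7 = 15.2 days

15.2


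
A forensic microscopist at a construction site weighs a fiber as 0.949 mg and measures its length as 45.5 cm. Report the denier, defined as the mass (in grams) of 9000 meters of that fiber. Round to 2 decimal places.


Denier calculation:
Mass in grams = 0.949 mg / 1000 = 0.000949 g
Length in meters = 45.5 cm / 100 = 0.455 m
Linear density = mass / length = 0.000949 / 0.455 = 0.00208571 g/m
Denier = (g/m) * 9000 = 0.00208571 * 9000 = 18.77

18.77


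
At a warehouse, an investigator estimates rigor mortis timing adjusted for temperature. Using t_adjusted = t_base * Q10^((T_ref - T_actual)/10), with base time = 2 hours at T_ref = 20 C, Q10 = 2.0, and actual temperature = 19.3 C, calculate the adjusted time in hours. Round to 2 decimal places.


Rigor mortis time adjustment:
Exponent = (T_ref - T_actual) / 10 = (20 - 19.3) / 10 = 0.07
Q10 factor = 2.0^0.07 = 1.04972
t_adjusted = 2 * 1.04972 = 2.10 hours

2.10


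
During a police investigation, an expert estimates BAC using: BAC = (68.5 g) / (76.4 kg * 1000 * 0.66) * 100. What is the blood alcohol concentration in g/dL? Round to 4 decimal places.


Applying the Widmark formula:
BAC = (dose_g / (body_wt * 1000 * r)) * 100
Denominator = 76.4 * 1000 * 0.66 = 50424
BAC = (68.5 / 50424) * 100
BAC = 0.1358 g/dL

0.1358


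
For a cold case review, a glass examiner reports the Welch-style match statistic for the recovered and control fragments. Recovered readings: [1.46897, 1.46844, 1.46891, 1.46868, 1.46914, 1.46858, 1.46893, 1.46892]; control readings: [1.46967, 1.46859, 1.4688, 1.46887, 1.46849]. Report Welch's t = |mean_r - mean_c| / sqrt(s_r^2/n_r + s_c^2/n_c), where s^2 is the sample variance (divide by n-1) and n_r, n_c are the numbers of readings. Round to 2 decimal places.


Welch's t-criterion for glass RI comparison:
Recovered mean = sum / n_r = 11.75057 / 8 = 1.4688212
Control mean = sum / n_c = 7.34442 / 5 = 1.468884
Recovered sample variance s_r^2 = 5.38125e-08
Control sample variance s_c^2 = 2.1668e-07
Welch SE (unpooled) = sqrt(s_r^2/n_r + s_c^2/n_c) = sqrt(6.72656e-09 + 4.3336e-08) = sqrt(5.00626e-08) = 0.000223747
|mean_r - mean_c| = 6.275e-05
t = 6.275e-05 / 0.000223747 = 0.28

0.28


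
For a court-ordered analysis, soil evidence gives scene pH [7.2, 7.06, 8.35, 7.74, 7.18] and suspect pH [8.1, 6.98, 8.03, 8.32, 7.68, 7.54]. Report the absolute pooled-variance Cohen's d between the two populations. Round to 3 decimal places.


Pooled-variance Cohen's d for soil pH comparison:
Scene mean = 37.53 / 5 = 7.506
Suspect mean = 46.65 / 6 = 7.775
Scene sample variance s_s^2 = 0.29148
Suspect sample variance s_c^2 = 0.23279
Pooled variance = ((n_s-1)*s_s^2 + (n_c-1)*s_c^2) / (n_s + n_c - 2) = 0.258874
Pooled SD = sqrt(0.258874) = 0.508797
Mean difference = -0.269
|d| = |-0.269| / 0.508797 = 0.529

0.529


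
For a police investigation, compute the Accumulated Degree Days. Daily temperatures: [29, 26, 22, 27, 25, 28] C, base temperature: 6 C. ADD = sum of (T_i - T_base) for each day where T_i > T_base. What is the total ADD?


Computing ADD day by day:
Day 1: max(0, 29 - 6) = 23
Day 2: max(0, 26 - 6) = 20
Day 3: max(0, 22 - 6) = 16
Day 4: max(0, 27 - 6) = 21
Day 5: max(0, 25 - 6) = 19
Day 6: max(0, 28 - 6) = 22
Total ADD = 121

121


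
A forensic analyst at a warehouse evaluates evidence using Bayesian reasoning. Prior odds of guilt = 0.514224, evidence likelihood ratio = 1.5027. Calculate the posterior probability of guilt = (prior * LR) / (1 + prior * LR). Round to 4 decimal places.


Bayesian evidence evaluation:
Posterior odds = prior_odds * LR = 0.514224 * 1.5027 = 0.7727244
Posterior probability = posterior_odds / (1 + posterior_odds)
= 0.7727244 / (1 + 0.7727244)
= 0.7727244 / 1.7727244
= 0.4359

0.4359


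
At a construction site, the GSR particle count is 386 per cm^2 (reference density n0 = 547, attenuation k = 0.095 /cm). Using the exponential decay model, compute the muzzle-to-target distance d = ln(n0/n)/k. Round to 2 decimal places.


GSR distance calculation:
n0/n = 547 / 386 = 1.417098
ln(n0/n) = 0.348611
d = 0.348611 / 0.095 = 3.67 cm

3.67


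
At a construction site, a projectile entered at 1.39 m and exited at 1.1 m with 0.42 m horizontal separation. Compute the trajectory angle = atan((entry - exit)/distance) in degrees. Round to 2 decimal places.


Bullet trajectory angle:
Height difference = 1.39 - 1.1 = 0.29 m
angle = atan(0.29 / 0.42)
angle = atan(0.690476)
angle = 34.62 degrees

34.62


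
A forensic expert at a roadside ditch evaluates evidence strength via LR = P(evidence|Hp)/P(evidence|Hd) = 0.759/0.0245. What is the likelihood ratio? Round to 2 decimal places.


Likelihood ratio calculation:
LR = P(E|Hp) / P(E|Hd)
LR = 0.759 / 0.0245
LR = 30.98

30.98


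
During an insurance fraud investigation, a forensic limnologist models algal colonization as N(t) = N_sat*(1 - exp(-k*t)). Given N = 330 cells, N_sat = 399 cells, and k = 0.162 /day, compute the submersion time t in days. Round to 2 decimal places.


PMSI from diatom colonization curve:
N / N_sat = 330 / 399 = 0.827068
1 - N/N_sat = 0.172932
ln(1 - N/N_sat) = -1.754857
t = -ln(1 - N/N_sat) / k = -(-1.754857) / 0.162 = 10.83 days

10.83


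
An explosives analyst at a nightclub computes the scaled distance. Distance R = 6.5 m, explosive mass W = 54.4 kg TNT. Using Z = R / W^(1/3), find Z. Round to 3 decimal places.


Scaled distance calculation:
W^(1/3) = 54.4^(1/3) = 3.789073
Z = R / W^(1/3) = 6.5 / 3.789073
Z = 1.715 m/kg^(1/3)

1.715


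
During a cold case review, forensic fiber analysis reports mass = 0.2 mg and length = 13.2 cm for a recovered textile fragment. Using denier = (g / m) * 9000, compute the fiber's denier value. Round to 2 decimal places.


Denier calculation:
Mass in grams = 0.2 mg / 1000 = 0.0002 g
Length in meters = 13.2 cm / 100 = 0.132 m
Linear density = mass / length = 0.0002 / 0.132 = 0.00151515 g/m
Denier = (g/m) * 9000 = 0.00151515 * 9000 = 13.64

13.64


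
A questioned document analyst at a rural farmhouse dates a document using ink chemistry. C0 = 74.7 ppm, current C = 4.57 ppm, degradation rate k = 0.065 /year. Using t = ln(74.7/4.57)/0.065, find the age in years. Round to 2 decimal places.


Document age estimation:
C0/C = 74.7 / 4.57 = 16.345733
ln(C0/C) = 2.793967
t = 2.793967 / 0.065 = 42.98 years

42.98


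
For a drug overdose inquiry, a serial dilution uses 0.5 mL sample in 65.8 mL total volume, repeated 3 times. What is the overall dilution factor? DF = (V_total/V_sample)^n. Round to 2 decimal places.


Dilution factor calculation:
Single dilution = V_total / V_sample = 65.8 / 0.5 ≈ 131.6
Number of dilutions = 3
Total DF = (65.8 / 0.5)^3 (full precision, rounded at the end) = 2279122.50

2279122.50


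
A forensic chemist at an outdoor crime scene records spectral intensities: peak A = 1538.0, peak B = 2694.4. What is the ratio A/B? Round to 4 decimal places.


Spectral peak ratio:
Peak A = 1538.0 counts
Peak B = 2694.4 counts
Ratio = 1538.0 / 2694.4 = 0.5708

0.5708


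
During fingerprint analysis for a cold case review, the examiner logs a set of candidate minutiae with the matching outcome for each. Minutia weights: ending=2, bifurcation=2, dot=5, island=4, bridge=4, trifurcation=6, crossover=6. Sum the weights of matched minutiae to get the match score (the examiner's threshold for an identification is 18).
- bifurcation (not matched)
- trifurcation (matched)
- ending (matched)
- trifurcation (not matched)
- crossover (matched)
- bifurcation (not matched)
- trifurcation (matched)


Weighted minutiae match score:
  bifurcation: not matched, +0
  trifurcation: matched, +6 (running total 6)
  ending: matched, +2 (running total 8)
  trifurcation: not matched, +0
  crossover: matched, +6 (running total 14)
  bifurcation: not matched, +0
  trifurcation: matched, +6 (running total 20)
Total score = 20
Threshold = 18; verdict = identification

20


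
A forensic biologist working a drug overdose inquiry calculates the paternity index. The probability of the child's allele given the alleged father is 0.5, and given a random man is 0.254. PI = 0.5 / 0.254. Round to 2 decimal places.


Paternity Index calculation:
PI = P(allele|father) / P(allele|random)
PI = 0.5 / 0.254
PI = 1.97

1.97


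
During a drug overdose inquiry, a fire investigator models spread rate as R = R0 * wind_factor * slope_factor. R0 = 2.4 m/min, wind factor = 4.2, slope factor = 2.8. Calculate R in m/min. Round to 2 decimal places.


Fire spread rate calculation:
R = R0 * wind_factor * slope_factor
= 2.4 * 4.2 * 2.8
= 10.08 * 2.8
= 28.22 m/min

28.22


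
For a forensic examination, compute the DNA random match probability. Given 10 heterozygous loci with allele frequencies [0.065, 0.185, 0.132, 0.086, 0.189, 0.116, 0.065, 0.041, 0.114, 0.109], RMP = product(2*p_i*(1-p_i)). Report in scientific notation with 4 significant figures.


Computing RMP for 10 loci:
Locus 1: 2 * 0.065 * 0.935 = 0.12155
Locus 2: 2 * 0.185 * 0.815 = 0.30155
Locus 3: 2 * 0.132 * 0.868 = 0.229152
Locus 4: 2 * 0.086 * 0.914 = 0.157208
Locus 5: 2 * 0.189 * 0.811 = 0.306558
Locus 6: 2 * 0.116 * 0.884 = 0.205088
Locus 7: 2 * 0.065 * 0.935 = 0.12155
Locus 8: 2 * 0.041 * 0.959 = 0.078638
Locus 9: 2 * 0.114 * 0.886 = 0.202008
Locus 10: 2 * 0.109 * 0.891 = 0.194238
RMP = 3.114e-08

3.114e-08


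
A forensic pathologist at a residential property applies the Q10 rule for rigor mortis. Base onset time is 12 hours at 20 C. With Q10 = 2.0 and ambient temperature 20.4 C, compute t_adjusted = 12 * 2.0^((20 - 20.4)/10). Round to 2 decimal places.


Rigor mortis time adjustment:
Exponent = (T_ref - T_actual) / 10 = (20 - 20.4) / 10 = -0.04
Q10 factor = 2.0^-0.04 = 0.97265
t_adjusted = 12 * 0.97265 = 11.67 hours

11.67


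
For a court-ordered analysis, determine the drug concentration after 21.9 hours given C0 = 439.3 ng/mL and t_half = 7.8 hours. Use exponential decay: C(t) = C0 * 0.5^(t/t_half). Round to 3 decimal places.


Drug concentration decay:
Number of half-lives = t / t_half = 21.9 / 7.8 = 2.807692
Decay factor = 0.5^2.807692 = 0.14282377
C(t) = 439.3 * 0.14282377 = 62.742 ng/mL

62.742


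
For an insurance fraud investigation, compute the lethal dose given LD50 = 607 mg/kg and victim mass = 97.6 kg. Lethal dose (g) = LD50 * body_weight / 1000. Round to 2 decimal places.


Lethal dose calculation:
Lethal dose = LD50 * body_weight / 1000
= 607 * 97.6 / 1000
= 59243.2 / 1000
= 59.24 g

59.24


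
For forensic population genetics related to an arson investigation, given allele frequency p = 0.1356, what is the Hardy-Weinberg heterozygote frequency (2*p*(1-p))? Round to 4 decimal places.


Hardy-Weinberg heterozygote frequency:
q = 1 - p = 1 - 0.1356 = 0.8644
2pq = 2 * 0.1356 * 0.8644 = 0.2344

0.2344


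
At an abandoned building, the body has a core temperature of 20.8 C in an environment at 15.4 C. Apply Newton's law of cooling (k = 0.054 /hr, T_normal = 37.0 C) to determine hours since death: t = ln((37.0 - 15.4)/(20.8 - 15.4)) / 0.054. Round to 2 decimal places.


Using Newton's law of cooling:
t = ln((T_normal - T_ambient) / (T_body - T_ambient)) / k
T_normal - T_ambient = 21.6
T_body - T_ambient = 5.4
Ratio = 4
ln(ratio) = 1.386294
t = 1.386294 / 0.054 = 25.67 hours

25.67


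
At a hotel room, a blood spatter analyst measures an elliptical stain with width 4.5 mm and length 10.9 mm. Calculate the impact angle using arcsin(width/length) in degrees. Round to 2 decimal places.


Blood spatter impact angle calculation:
width / length = 4.5 / 10.9 = 0.412844
angle = arcsin(0.412844)
angle = 24.38 degrees

24.38


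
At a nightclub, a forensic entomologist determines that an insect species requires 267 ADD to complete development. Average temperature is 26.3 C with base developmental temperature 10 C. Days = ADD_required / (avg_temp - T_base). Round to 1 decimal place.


Insect development time:
Effective temperature = avg_temp - T_base = 26.3 - 10 = 16.3 C
Days = ADD / effective_temp = 267 / 16.3 = 16.4 days

16.4


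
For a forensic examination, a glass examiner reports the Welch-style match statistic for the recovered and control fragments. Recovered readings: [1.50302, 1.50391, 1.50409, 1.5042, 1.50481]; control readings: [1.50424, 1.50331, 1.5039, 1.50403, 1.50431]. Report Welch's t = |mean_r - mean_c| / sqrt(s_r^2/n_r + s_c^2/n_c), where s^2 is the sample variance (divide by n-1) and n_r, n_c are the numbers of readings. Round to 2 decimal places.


Welch's t-criterion for glass RI comparison:
Recovered mean = sum / n_r = 7.52003 / 5 = 1.504006
Control mean = sum / n_c = 7.51979 / 5 = 1.503958
Recovered sample variance s_r^2 = 4.1813e-07
Control sample variance s_c^2 = 1.5797e-07
Welch SE (unpooled) = sqrt(s_r^2/n_r + s_c^2/n_c) = sqrt(8.3626e-08 + 3.1594e-08) = sqrt(1.1522e-07) = 0.000339441
|mean_r - mean_c| = 4.8e-05
t = 4.8e-05 / 0.000339441 = 0.14

0.14


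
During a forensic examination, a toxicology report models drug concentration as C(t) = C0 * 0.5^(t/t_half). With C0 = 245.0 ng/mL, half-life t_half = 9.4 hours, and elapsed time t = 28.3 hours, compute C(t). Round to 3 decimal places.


Drug concentration decay:
Number of half-lives = t / t_half = 28.3 / 9.4 = 3.010638
Decay factor = 0.5^3.010638 = 0.12408168
C(t) = 245.0 * 0.12408168 = 30.400 ng/mL

30.400


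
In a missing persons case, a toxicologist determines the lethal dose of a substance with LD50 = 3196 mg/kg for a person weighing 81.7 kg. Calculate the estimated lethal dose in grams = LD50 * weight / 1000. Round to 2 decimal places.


Lethal dose calculation:
Lethal dose = LD50 * body_weight / 1000
= 3196 * 81.7 / 1000
= 261113.2 / 1000
= 261.11 g

261.11


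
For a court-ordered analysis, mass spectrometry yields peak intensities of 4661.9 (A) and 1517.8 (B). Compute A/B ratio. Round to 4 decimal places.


Spectral peak ratio:
Peak A = 4661.9 counts
Peak B = 1517.8 counts
Ratio = 4661.9 / 1517.8 = 3.0715

3.0715


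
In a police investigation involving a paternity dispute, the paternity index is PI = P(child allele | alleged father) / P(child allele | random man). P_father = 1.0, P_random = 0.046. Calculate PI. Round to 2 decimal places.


Paternity Index calculation:
PI = P(allele|father) / P(allele|random)
PI = 1.0 / 0.046
PI = 21.74

21.74


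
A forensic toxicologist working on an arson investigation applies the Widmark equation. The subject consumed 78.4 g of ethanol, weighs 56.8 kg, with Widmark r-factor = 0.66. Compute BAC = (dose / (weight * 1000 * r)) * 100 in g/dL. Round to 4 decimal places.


Applying the Widmark formula:
BAC = (dose_g / (body_wt * 1000 * r)) * 100
Denominator = 56.8 * 1000 * 0.66 = 37488
BAC = (78.4 / 37488) * 100
BAC = 0.2091 g/dL

0.2091


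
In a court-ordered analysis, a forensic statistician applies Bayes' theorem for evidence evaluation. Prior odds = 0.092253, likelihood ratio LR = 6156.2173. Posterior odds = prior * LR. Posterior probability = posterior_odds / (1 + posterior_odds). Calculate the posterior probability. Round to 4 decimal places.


Bayesian evidence evaluation:
Posterior odds = prior_odds * LR = 0.092253 * 6156.2173 = 567.9295
Posterior probability = posterior_odds / (1 + posterior_odds)
= 567.9295 / (1 + 567.9295)
= 567.9295 / 568.9295
= 0.9982

0.9982


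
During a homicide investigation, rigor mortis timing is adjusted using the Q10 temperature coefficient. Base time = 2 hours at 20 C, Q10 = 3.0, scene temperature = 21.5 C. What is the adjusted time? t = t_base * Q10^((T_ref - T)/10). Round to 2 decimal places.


Rigor mortis time adjustment:
Exponent = (T_ref - T_actual) / 10 = (20 - 21.5) / 10 = -0.15
Q10 factor = 3.0^-0.15 = 0.84807
t_adjusted = 2 * 0.84807 = 1.70 hours

1.70


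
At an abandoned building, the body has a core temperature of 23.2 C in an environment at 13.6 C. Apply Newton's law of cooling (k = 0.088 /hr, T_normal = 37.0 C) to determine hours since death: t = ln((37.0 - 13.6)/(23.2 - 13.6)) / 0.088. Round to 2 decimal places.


Using Newton's law of cooling:
t = ln((T_normal - T_ambient) / (T_body - T_ambient)) / k
T_normal - T_ambient = 23.4
T_body - T_ambient = 9.6
Ratio = 2.4375
ln(ratio) = 0.890973
t = 0.890973 / 0.088 = 10.12 hours

10.12


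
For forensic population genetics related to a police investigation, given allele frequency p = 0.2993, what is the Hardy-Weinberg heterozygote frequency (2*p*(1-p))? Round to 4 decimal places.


Hardy-Weinberg heterozygote frequency:
q = 1 - p = 1 - 0.2993 = 0.7007
2pq = 2 * 0.2993 * 0.7007 = 0.4194

0.4194


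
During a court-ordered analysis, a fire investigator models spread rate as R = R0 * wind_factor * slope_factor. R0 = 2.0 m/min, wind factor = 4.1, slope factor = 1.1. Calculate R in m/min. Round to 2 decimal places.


Fire spread rate calculation:
R = R0 * wind_factor * slope_factor
= 2.0 * 4.1 * 1.1
= 8.2 * 1.1
= 9.02 m/min

9.02


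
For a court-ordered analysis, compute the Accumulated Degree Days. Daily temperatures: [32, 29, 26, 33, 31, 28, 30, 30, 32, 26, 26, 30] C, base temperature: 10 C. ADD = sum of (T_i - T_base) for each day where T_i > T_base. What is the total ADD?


Computing ADD day by day:
Day 1: max(0, 32 - 10) = 22
Day 2: max(0, 29 - 10) = 19
Day 3: max(0, 26 - 10) = 16
Day 4: max(0, 33 - 10) = 23
Day 5: max(0, 31 - 10) = 21
Day 6: max(0, 28 - 10) = 18
Day 7: max(0, 30 - 10) = 20
Day 8: max(0, 30 - 10) = 20
Day 9: max(0, 32 - 10) = 22
Day 10: max(0, 26 - 10) = 16
Day 11: max(0, 26 - 10) = 16
Day 12: max(0, 30 - 10) = 20
Total ADD = 233

233
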